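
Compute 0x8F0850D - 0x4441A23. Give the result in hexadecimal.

Subtract column by column in base 16:
  D-3 → A
  0-2 → E (borrow)
  5-A-1 → A (borrow)
  8-1-1 → 6
  0-4 → C (borrow)
  F-4-1 → A
  8-4 → 4

0x4AC6AEA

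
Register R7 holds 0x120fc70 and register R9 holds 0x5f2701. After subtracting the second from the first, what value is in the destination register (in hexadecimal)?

Subtract column by column in base 16:
  0-1 → f (borrow)
  7-0-1 → 6
  c-7 → 5
  f-2 → d
  0-f → 1 (borrow)
  2-5-1 → c (borrow)
  1-0-1 → 0

0xc1d56f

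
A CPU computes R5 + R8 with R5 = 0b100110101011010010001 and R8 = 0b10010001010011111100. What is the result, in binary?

0b111000110101110001101

Add column by column in base 2, right to left:
  1+0 = 1
  0+0 = 0
  0+1 = 1
  0+1 = 1
  1+1 = 0 carry 1
  0+1+1 = 0 carry 1
  0+1+1 = 0 carry 1
  1+1+1 = 1 carry 1
  0+0+1 = 1
  1+0 = 1
  1+1 = 0 carry 1
  0+0+1 = 1
  1+1 = 0 carry 1
  0+0+1 = 1
  1+0 = 1
  0+0 = 0
  1+1 = 0 carry 1
  1+0+1 = 0 carry 1
  0+0+1 = 1
  0+1 = 1
  1+0 = 1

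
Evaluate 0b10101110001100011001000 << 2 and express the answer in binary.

Left shift by 2: append 2 zero bits.

0b1010111000110001100100000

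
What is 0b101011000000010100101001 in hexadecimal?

Group the bits into nibbles: 1010 1100 0000 0101 0010 1001 → ac0529.

0xac0529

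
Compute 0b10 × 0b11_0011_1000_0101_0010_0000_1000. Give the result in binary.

Multiply each base-2 digit by 2, carrying:
  0×2 = 0 → write 0
  0×2 = 0 → write 0
  0×2 = 0 → write 0
  1×2 = 2 → write 0 carry 1
  0×2+1 = 1 → write 1
  0×2 = 0 → write 0
  0×2 = 0 → write 0
  0×2 = 0 → write 0
  0×2 = 0 → write 0
  1×2 = 2 → write 0 carry 1
  0×2+1 = 1 → write 1
  0×2 = 0 → write 0
  1×2 = 2 → write 0 carry 1
  0×2+1 = 1 → write 1
  1×2 = 2 → write 0 carry 1
  0×2+1 = 1 → write 1
  0×2 = 0 → write 0
  0×2 = 0 → write 0
  0×2 = 0 → write 0
  1×2 = 2 → write 0 carry 1
  1×2+1 = 3 → write 1 carry 1
  1×2+1 = 3 → write 1 carry 1
  0×2+1 = 1 → write 1
  0×2 = 0 → write 0
  1×2 = 2 → write 0 carry 1
  1×2+1 = 3 → write 1 carry 1
  remaining carry: 1

0b110011100001010010000010000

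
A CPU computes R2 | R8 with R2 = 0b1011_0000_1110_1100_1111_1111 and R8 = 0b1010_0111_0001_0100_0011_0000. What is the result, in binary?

0b101101111111110011111111

OR bit by bit (1 where either bit is 1):
  101100001110110011111111
| 101001110001010000110000
= 101101111111110011111111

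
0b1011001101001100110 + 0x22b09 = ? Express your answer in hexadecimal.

0b1011001101001100110 = 0x59a66 in hexadecimal.
Add column by column in base 16, right to left:
  6+9 = f
  6+0 = 6
  a+b = 5 carry 1
  9+2+1 = c
  5+2 = 7

0x7c56f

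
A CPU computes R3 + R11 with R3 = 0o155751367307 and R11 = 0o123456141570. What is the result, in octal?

0o301427531077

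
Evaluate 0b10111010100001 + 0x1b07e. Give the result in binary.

0x1b07e = 0b11011000001111110 in binary.
Add column by column in base 2, right to left:
  1+0 = 1
  0+1 = 1
  0+1 = 1
  0+1 = 1
  0+1 = 1
  1+1 = 0 carry 1
  0+1+1 = 0 carry 1
  1+0+1 = 0 carry 1
  0+0+1 = 1
  1+0 = 1
  1+0 = 1
  1+0 = 1
  0+1 = 1
  1+1 = 0 carry 1
  0+0+1 = 1
  0+1 = 1
  0+1 = 1

0b11101111100011111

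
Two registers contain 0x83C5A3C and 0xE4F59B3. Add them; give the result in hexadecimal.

0x168BB3EF

Add column by column in base 16, right to left:
  C+3 = F
  3+B = E
  A+9 = 3 carry 1
  5+5+1 = B
  C+F = B carry 1
  3+4+1 = 8
  8+E = 6 carry 1
  final carry 1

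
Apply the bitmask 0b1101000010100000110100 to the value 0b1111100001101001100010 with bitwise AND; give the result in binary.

0b1101000000100000100000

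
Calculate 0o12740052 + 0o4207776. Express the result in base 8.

Add column by column in base 8, right to left:
  2+6 = 0 carry 1
  5+7+1 = 5 carry 1
  0+7+1 = 0 carry 1
  0+7+1 = 0 carry 1
  4+0+1 = 5
  7+2 = 1 carry 1
  2+4+1 = 7
  1+0 = 1

0o17150050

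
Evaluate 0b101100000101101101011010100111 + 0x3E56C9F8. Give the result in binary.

0b1101010011011011010000010011111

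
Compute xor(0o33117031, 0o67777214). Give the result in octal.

0o54660225

XOR each oct digit independently (no carries):
  3^6=5, 3^7=4, 1^7=6, 1^7=6, 7^7=0, 0^2=2, 3^1=2, 1^4=5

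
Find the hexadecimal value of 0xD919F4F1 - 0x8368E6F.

Subtract column by column in base 16:
  1-F → 2 (borrow)
  F-6-1 → 8
  4-E → 6 (borrow)
  F-8-1 → 6
  9-6 → 3
  1-3 → E (borrow)
  9-8-1 → 0
  D-0 → D

0xD0E36682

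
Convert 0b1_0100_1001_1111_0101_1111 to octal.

0o5117537

Group the bits in threes: 101 001 001 111 101 011 111 → 5117537.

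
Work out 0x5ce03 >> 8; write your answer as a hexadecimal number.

0x5ce

Shifting right by 8 bits = 2 hex digits: drop the last 2.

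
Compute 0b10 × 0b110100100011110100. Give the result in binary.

Multiply each base-2 digit by 2, carrying:
  0×2 = 0 → write 0
  0×2 = 0 → write 0
  1×2 = 2 → write 0 carry 1
  0×2+1 = 1 → write 1
  1×2 = 2 → write 0 carry 1
  1×2+1 = 3 → write 1 carry 1
  1×2+1 = 3 → write 1 carry 1
  1×2+1 = 3 → write 1 carry 1
  0×2+1 = 1 → write 1
  0×2 = 0 → write 0
  0×2 = 0 → write 0
  1×2 = 2 → write 0 carry 1
  0×2+1 = 1 → write 1
  0×2 = 0 → write 0
  1×2 = 2 → write 0 carry 1
  0×2+1 = 1 → write 1
  1×2 = 2 → write 0 carry 1
  1×2+1 = 3 → write 1 carry 1
  remaining carry: 1

0b1101001000111101000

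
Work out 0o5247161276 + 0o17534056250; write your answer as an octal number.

0o25003237546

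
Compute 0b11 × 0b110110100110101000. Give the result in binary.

Multiply each base-2 digit by 3, carrying:
  0×3 = 0 → write 0
  0×3 = 0 → write 0
  0×3 = 0 → write 0
  1×3 = 3 → write 1 carry 1
  0×3+1 = 1 → write 1
  1×3 = 3 → write 1 carry 1
  0×3+1 = 1 → write 1
  1×3 = 3 → write 1 carry 1
  1×3+1 = 4 → write 0 carry 2
  0×3+2 = 2 → write 0 carry 1
  0×3+1 = 1 → write 1
  1×3 = 3 → write 1 carry 1
  0×3+1 = 1 → write 1
  1×3 = 3 → write 1 carry 1
  1×3+1 = 4 → write 0 carry 2
  0×3+2 = 2 → write 0 carry 1
  1×3+1 = 4 → write 0 carry 2
  1×3+2 = 5 → write 1 carry 2
  remaining carry: 10

0b10100011110011111000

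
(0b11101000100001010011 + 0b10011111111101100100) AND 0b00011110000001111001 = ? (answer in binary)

0b1000000000110001

Add column by column in base 2, right to left:
  1+0 = 1
  1+0 = 1
  0+1 = 1
  0+0 = 0
  1+0 = 1
  0+1 = 1
  1+1 = 0 carry 1
  0+0+1 = 1
  0+1 = 1
  0+1 = 1
  0+1 = 1
  1+1 = 0 carry 1
  0+1+1 = 0 carry 1
  0+1+1 = 0 carry 1
  0+1+1 = 0 carry 1
  1+1+1 = 1 carry 1
  0+1+1 = 0 carry 1
  1+0+1 = 0 carry 1
  1+0+1 = 0 carry 1
  1+1+1 = 1 carry 1
  final carry 1
Sum = 0b110001000011110110111; now AND with 0b00011110000001111001:
  110001000011110110111
& 000011110000001111001
= 000001000000000110001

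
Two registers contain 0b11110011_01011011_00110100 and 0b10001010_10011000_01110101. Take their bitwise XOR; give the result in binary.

XOR bit by bit (1 where the bits differ):
  111100110101101100110100
^ 100010101001100001110101
= 011110011100001101000001

0b011110011100001101000001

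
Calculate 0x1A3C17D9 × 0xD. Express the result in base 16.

0x1550D3605

Multiply each base-16 digit by 13, carrying:
  9×13 = 117 → write 5 carry 7
  D×13+7 = 176 → write 0 carry 11
  7×13+11 = 102 → write 6 carry 6
  1×13+6 = 19 → write 3 carry 1
  C×13+1 = 157 → write D carry 9
  3×13+9 = 48 → write 0 carry 3
  A×13+3 = 133 → write 5 carry 8
  1×13+8 = 21 → write 5 carry 1
  remaining carry: 1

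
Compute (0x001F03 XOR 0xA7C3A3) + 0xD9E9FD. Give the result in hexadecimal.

0x181C69D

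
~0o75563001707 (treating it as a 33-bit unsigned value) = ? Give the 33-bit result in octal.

0o02214776070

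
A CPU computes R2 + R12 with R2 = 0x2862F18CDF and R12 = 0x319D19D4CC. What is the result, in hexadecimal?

0x5A000B61AB

Add column by column in base 16, right to left:
  F+C = B carry 1
  D+C+1 = A carry 1
  C+4+1 = 1 carry 1
  8+D+1 = 6 carry 1
  1+9+1 = B
  F+1 = 0 carry 1
  2+D+1 = 0 carry 1
  6+9+1 = 0 carry 1
  8+1+1 = A
  2+3 = 5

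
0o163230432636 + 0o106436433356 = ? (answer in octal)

Add column by column in base 8, right to left:
  6+6 = 4 carry 1
  3+5+1 = 1 carry 1
  6+3+1 = 2 carry 1
  2+3+1 = 6
  3+3 = 6
  4+4 = 0 carry 1
  0+6+1 = 7
  3+3 = 6
  2+4 = 6
  3+6 = 1 carry 1
  6+0+1 = 7
  1+1 = 2

0o271667066214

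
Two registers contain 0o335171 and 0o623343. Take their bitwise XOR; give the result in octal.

0o516232

XOR each oct digit independently (no carries):
  3^6=5, 3^2=1, 5^3=6, 1^3=2, 7^4=3, 1^3=2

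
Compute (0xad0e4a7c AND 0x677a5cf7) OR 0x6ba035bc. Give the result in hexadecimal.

0x6faa7dfc

0xad0e4a7c AND 0x677a5cf7 = 0x250a4874.
Then OR with 0x6ba035bc.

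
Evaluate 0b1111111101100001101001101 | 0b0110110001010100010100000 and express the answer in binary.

OR bit by bit (1 where either bit is 1):
  1111111101100001101001101
| 0110110001010100010100000
= 1111111101110101111101101

0b1111111101110101111101101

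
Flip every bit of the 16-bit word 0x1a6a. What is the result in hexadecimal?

Each hex digit d becomes f−d:
  1→e, a→5, 6→9, a→5

0xe595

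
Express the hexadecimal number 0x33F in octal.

0o1477

Expand each hex digit to 4 bits: 3=0011 3=0011 F=1111.
Group the bits in threes: 001 100 111 111 → 1477.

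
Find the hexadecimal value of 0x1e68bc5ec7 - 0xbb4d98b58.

0x12b3e2d36f

Subtract column by column in base 16:
  7-8 → f (borrow)
  c-5-1 → 6
  e-b → 3
  5-8 → d (borrow)
  c-9-1 → 2
  b-d → e (borrow)
  8-4-1 → 3
  6-b → b (borrow)
  e-b-1 → 2
  1-0 → 1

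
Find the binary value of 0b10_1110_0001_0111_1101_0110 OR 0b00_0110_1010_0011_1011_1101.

OR bit by bit (1 where either bit is 1):
  1011100001011111010110
| 0001101010001110111101
= 1011101011011111111111

0b1011101011011111111111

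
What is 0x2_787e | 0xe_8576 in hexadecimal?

0xefd7e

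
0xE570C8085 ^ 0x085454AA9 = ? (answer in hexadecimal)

XOR each hex digit independently (no carries):
  E^0=E, 5^8=D, 7^5=2, 0^4=4, C^5=9, 8^4=C, 0^A=A, 8^A=2, 5^9=C

0xED249CA2C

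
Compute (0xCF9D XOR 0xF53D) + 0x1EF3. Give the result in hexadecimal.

First 0xCF9D XOR 0xF53D = 0x3AA0.
Add column by column in base 16, right to left:
  0+3 = 3
  A+F = 9 carry 1
  A+E+1 = 9 carry 1
  3+1+1 = 5

0x5993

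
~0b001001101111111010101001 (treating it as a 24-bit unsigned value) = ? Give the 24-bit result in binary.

0b110110010000000101010110

Invert each bit: 001001101111111010101001 → 110110010000000101010110.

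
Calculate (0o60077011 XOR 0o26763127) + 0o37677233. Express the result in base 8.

0o106613371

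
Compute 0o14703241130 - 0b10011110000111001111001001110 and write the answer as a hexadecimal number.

0x5349A40A

0o14703241130 = 0x670D4258 in hexadecimal.
0b10011110000111001111001001110 = 0x13C39E4E in hexadecimal.
Subtract column by column in base 16:
  8-E → A (borrow)
  5-4-1 → 0
  2-E → 4 (borrow)
  4-9-1 → A (borrow)
  D-3-1 → 9
  0-C → 4 (borrow)
  7-3-1 → 3
  6-1 → 5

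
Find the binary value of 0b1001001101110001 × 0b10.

0b10010011011100010

Multiply each base-2 digit by 2, carrying:
  1×2 = 2 → write 0 carry 1
  0×2+1 = 1 → write 1
  0×2 = 0 → write 0
  0×2 = 0 → write 0
  1×2 = 2 → write 0 carry 1
  1×2+1 = 3 → write 1 carry 1
  1×2+1 = 3 → write 1 carry 1
  0×2+1 = 1 → write 1
  1×2 = 2 → write 0 carry 1
  1×2+1 = 3 → write 1 carry 1
  0×2+1 = 1 → write 1
  0×2 = 0 → write 0
  1×2 = 2 → write 0 carry 1
  0×2+1 = 1 → write 1
  0×2 = 0 → write 0
  1×2 = 2 → write 0 carry 1
  remaining carry: 1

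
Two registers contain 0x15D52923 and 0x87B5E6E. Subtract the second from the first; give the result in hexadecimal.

0xD59CAB5

Subtract column by column in base 16:
  3-E → 5 (borrow)
  2-6-1 → B (borrow)
  9-E-1 → A (borrow)
  2-5-1 → C (borrow)
  5-B-1 → 9 (borrow)
  D-7-1 → 5
  5-8 → D (borrow)
  1-0-1 → 0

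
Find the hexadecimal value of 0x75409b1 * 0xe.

Multiply each base-16 digit by 14, carrying:
  1×14 = 14 → write e
  b×14 = 154 → write a carry 9
  9×14+9 = 135 → write 7 carry 8
  0×14+8 = 8 → write 8
  4×14 = 56 → write 8 carry 3
  5×14+3 = 73 → write 9 carry 4
  7×14+4 = 102 → write 6 carry 6
  remaining carry: 6

0x669887ae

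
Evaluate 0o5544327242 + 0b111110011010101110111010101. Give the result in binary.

0o5544327242 = 0b101101100100011010111010100010 in binary.
Add column by column in base 2, right to left:
  0+1 = 1
  1+0 = 1
  0+1 = 1
  0+0 = 0
  0+1 = 1
  1+0 = 1
  0+1 = 1
  1+1 = 0 carry 1
  0+1+1 = 0 carry 1
  1+0+1 = 0 carry 1
  1+1+1 = 1 carry 1
  1+1+1 = 1 carry 1
  0+1+1 = 0 carry 1
  1+0+1 = 0 carry 1
  0+1+1 = 0 carry 1
  1+0+1 = 0 carry 1
  1+1+1 = 1 carry 1
  0+0+1 = 1
  0+1 = 1
  0+1 = 1
  1+0 = 1
  0+0 = 0
  0+1 = 1
  1+1 = 0 carry 1
  1+1+1 = 1 carry 1
  0+1+1 = 0 carry 1
  1+1+1 = 1 carry 1
  1+0+1 = 0 carry 1
  0+0+1 = 1
  1+0 = 1

0b110101010111110000110001110111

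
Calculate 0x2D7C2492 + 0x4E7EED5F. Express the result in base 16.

0x7BFB11F1

Add column by column in base 16, right to left:
  2+F = 1 carry 1
  9+5+1 = F
  4+D = 1 carry 1
  2+E+1 = 1 carry 1
  C+E+1 = B carry 1
  7+7+1 = F
  D+E = B carry 1
  2+4+1 = 7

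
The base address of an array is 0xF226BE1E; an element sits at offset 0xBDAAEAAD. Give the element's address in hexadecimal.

0x1AFD1A8CB

Add column by column in base 16, right to left:
  E+D = B carry 1
  1+A+1 = C
  E+A = 8 carry 1
  B+E+1 = A carry 1
  6+A+1 = 1 carry 1
  2+A+1 = D
  2+D = F
  F+B = A carry 1
  final carry 1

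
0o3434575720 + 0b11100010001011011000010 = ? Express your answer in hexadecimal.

0o3434575720 = 0x1C72FBD0 in hexadecimal.
0b11100010001011011000010 = 0x7116C2 in hexadecimal.
Add column by column in base 16, right to left:
  0+2 = 2
  D+C = 9 carry 1
  B+6+1 = 2 carry 1
  F+1+1 = 1 carry 1
  2+1+1 = 4
  7+7 = E
  C+0 = C
  1+0 = 1

0x1CE41292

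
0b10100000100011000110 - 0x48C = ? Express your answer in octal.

0o2402072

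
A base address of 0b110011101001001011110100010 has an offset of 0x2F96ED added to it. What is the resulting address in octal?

0o651027217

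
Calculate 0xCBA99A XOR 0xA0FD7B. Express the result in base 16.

XOR each hex digit independently (no carries):
  C^A=6, B^0=B, A^F=5, 9^D=4, 9^7=E, A^B=1

0x6B54E1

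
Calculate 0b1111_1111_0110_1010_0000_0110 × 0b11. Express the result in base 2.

Multiply each base-2 digit by 3, carrying:
  0×3 = 0 → write 0
  1×3 = 3 → write 1 carry 1
  1×3+1 = 4 → write 0 carry 2
  0×3+2 = 2 → write 0 carry 1
  0×3+1 = 1 → write 1
  0×3 = 0 → write 0
  0×3 = 0 → write 0
  0×3 = 0 → write 0
  0×3 = 0 → write 0
  1×3 = 3 → write 1 carry 1
  0×3+1 = 1 → write 1
  1×3 = 3 → write 1 carry 1
  0×3+1 = 1 → write 1
  1×3 = 3 → write 1 carry 1
  1×3+1 = 4 → write 0 carry 2
  0×3+2 = 2 → write 0 carry 1
  1×3+1 = 4 → write 0 carry 2
  1×3+2 = 5 → write 1 carry 2
  1×3+2 = 5 → write 1 carry 2
  1×3+2 = 5 → write 1 carry 2
  1×3+2 = 5 → write 1 carry 2
  1×3+2 = 5 → write 1 carry 2
  1×3+2 = 5 → write 1 carry 2
  1×3+2 = 5 → write 1 carry 2
  remaining carry: 10

0b10111111100011111000010010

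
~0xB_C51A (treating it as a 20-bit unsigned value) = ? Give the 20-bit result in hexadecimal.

0x43AE5

Each hex digit d becomes F−d:
  B→4, C→3, 5→A, 1→E, A→5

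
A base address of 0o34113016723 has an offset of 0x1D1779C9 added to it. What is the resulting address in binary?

0o34113016723 = 0b11100001001011000001110111010011 in binary.
0x1D1779C9 = 0b11101000101110111100111001001 in binary.
Add column by column in base 2, right to left:
  1+1 = 0 carry 1
  1+0+1 = 0 carry 1
  0+0+1 = 1
  0+1 = 1
  1+0 = 1
  0+0 = 0
  1+1 = 0 carry 1
  1+1+1 = 1 carry 1
  1+1+1 = 1 carry 1
  0+0+1 = 1
  1+0 = 1
  1+1 = 0 carry 1
  1+1+1 = 1 carry 1
  0+1+1 = 0 carry 1
  0+1+1 = 0 carry 1
  0+0+1 = 1
  0+1 = 1
  0+1 = 1
  1+1 = 0 carry 1
  1+0+1 = 0 carry 1
  0+1+1 = 0 carry 1
  1+0+1 = 0 carry 1
  0+0+1 = 1
  0+0 = 0
  1+1 = 0 carry 1
  0+0+1 = 1
  0+1 = 1
  0+1 = 1
  0+1 = 1
  1+0 = 1
  1+0 = 1
  1+0 = 1

0b11111110010000111001011110011100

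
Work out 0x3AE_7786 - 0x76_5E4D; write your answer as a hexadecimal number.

0x3381939

Subtract column by column in base 16:
  6-D → 9 (borrow)
  8-4-1 → 3
  7-E → 9 (borrow)
  7-5-1 → 1
  E-6 → 8
  A-7 → 3
  3-0 → 3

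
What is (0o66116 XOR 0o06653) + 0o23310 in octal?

0o104255

First 0o66116 XOR 0o06653 = 0o60745.
Add column by column in base 8, right to left:
  5+0 = 5
  4+1 = 5
  7+3 = 2 carry 1
  0+3+1 = 4
  6+2 = 0 carry 1
  final carry 1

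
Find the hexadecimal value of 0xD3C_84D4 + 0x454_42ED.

0x1190C7C1

Add column by column in base 16, right to left:
  4+D = 1 carry 1
  D+E+1 = C carry 1
  4+2+1 = 7
  8+4 = C
  C+4 = 0 carry 1
  3+5+1 = 9
  D+4 = 1 carry 1
  final carry 1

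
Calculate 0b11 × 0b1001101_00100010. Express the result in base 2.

0b1110011101100110

Multiply each base-2 digit by 3, carrying:
  0×3 = 0 → write 0
  1×3 = 3 → write 1 carry 1
  0×3+1 = 1 → write 1
  0×3 = 0 → write 0
  0×3 = 0 → write 0
  1×3 = 3 → write 1 carry 1
  0×3+1 = 1 → write 1
  0×3 = 0 → write 0
  1×3 = 3 → write 1 carry 1
  0×3+1 = 1 → write 1
  1×3 = 3 → write 1 carry 1
  1×3+1 = 4 → write 0 carry 2
  0×3+2 = 2 → write 0 carry 1
  0×3+1 = 1 → write 1
  1×3 = 3 → write 1 carry 1
  remaining carry: 1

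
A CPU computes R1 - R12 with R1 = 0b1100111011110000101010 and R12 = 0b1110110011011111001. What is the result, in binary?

Subtract column by column in base 2:
  0-1 → 1 (borrow)
  1-0-1 → 0
  0-0 → 0
  1-1 → 0
  0-1 → 1 (borrow)
  1-1-1 → 1 (borrow)
  0-1-1 → 0 (borrow)
  0-1-1 → 0 (borrow)
  0-0-1 → 1 (borrow)
  0-1-1 → 0 (borrow)
  1-1-1 → 1 (borrow)
  1-0-1 → 0
  1-0 → 1
  1-1 → 0
  0-1 → 1 (borrow)
  1-0-1 → 0
  1-1 → 0
  1-1 → 0
  0-1 → 1 (borrow)
  0-0-1 → 1 (borrow)
  1-0-1 → 0
  1-0 → 1

0b1011000101010100110001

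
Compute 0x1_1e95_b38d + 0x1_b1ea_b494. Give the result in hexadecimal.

0x2d0806821

Add column by column in base 16, right to left:
  d+4 = 1 carry 1
  8+9+1 = 2 carry 1
  3+4+1 = 8
  b+b = 6 carry 1
  5+a+1 = 0 carry 1
  9+e+1 = 8 carry 1
  e+1+1 = 0 carry 1
  1+b+1 = d
  1+1 = 2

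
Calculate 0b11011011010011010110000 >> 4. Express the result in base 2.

0b1101101101001101011

Right shift by 4: drop the 4 least-significant bits.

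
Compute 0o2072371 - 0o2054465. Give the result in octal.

0o15704

Subtract column by column in base 8:
  1-5 → 4 (borrow)
  7-6-1 → 0
  3-4 → 7 (borrow)
  2-4-1 → 5 (borrow)
  7-5-1 → 1
  0-0 → 0
  2-2 → 0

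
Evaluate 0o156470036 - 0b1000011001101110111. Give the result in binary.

0b1101101100011110010100111

0o156470036 = 0b1101110100111000000011110 in binary.
Subtract column by column in base 2:
  0-1 → 1 (borrow)
  1-1-1 → 1 (borrow)
  1-1-1 → 1 (borrow)
  1-0-1 → 0
  1-1 → 0
  0-1 → 1 (borrow)
  0-1-1 → 0 (borrow)
  0-0-1 → 1 (borrow)
  0-1-1 → 0 (borrow)
  0-1-1 → 0 (borrow)
  0-0-1 → 1 (borrow)
  0-0-1 → 1 (borrow)
  1-1-1 → 1 (borrow)
  1-1-1 → 1 (borrow)
  1-0-1 → 0
  0-0 → 0
  0-0 → 0
  1-0 → 1
  0-1 → 1 (borrow)
  1-0-1 → 0
  1-0 → 1
  1-0 → 1
  0-0 → 0
  1-0 → 1
  1-0 → 1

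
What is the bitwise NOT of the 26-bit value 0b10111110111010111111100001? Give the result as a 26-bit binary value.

0b01000001000101000000011110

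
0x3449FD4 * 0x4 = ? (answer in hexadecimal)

0xD127F50

Multiply each base-16 digit by 4, carrying:
  4×4 = 16 → write 0 carry 1
  D×4+1 = 53 → write 5 carry 3
  F×4+3 = 63 → write F carry 3
  9×4+3 = 39 → write 7 carry 2
  4×4+2 = 18 → write 2 carry 1
  4×4+1 = 17 → write 1 carry 1
  3×4+1 = 13 → write D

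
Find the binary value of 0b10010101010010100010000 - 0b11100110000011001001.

0b1111000100010001000111

Subtract column by column in base 2:
  0-1 → 1 (borrow)
  0-0-1 → 1 (borrow)
  0-0-1 → 1 (borrow)
  0-1-1 → 0 (borrow)
  1-0-1 → 0
  0-0 → 0
  0-1 → 1 (borrow)
  0-1-1 → 0 (borrow)
  1-0-1 → 0
  0-0 → 0
  1-0 → 1
  0-0 → 0
  0-0 → 0
  1-1 → 0
  0-1 → 1 (borrow)
  1-0-1 → 0
  0-0 → 0
  1-1 → 0
  0-1 → 1 (borrow)
  1-1-1 → 1 (borrow)
  0-0-1 → 1 (borrow)
  0-0-1 → 1 (borrow)
  1-0-1 → 0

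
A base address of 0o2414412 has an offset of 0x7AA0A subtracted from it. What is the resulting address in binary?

0b100110111100000000

0o2414412 = 0b10100001100100001010 in binary.
0x7AA0A = 0b1111010101000001010 in binary.
Subtract column by column in base 2:
  0-0 → 0
  1-1 → 0
  0-0 → 0
  1-1 → 0
  0-0 → 0
  0-0 → 0
  0-0 → 0
  0-0 → 0
  1-0 → 1
  0-1 → 1 (borrow)
  0-0-1 → 1 (borrow)
  1-1-1 → 1 (borrow)
  1-0-1 → 0
  0-1 → 1 (borrow)
  0-0-1 → 1 (borrow)
  0-1-1 → 0 (borrow)
  0-1-1 → 0 (borrow)
  1-1-1 → 1 (borrow)
  0-1-1 → 0 (borrow)
  1-0-1 → 0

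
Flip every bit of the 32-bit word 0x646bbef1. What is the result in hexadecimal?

Each hex digit d becomes f−d:
  6→9, 4→b, 6→9, b→4, b→4, e→1, f→0, 1→e

0x9b94410e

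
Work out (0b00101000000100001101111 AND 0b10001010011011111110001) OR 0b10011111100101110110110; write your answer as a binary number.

0b10011111100101111110111

0b00101000000100001101111 AND 0b10001010011011111110001 = 0b00001000000000001100001.
Then OR with 0b10011111100101110110110.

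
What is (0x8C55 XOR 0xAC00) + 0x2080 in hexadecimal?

0x40D5

First 0x8C55 XOR 0xAC00 = 0x2055.
Add column by column in base 16, right to left:
  5+0 = 5
  5+8 = D
  0+0 = 0
  2+2 = 4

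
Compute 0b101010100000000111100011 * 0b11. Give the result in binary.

0b1111111100000010110101001

Multiply each base-2 digit by 3, carrying:
  1×3 = 3 → write 1 carry 1
  1×3+1 = 4 → write 0 carry 2
  0×3+2 = 2 → write 0 carry 1
  0×3+1 = 1 → write 1
  0×3 = 0 → write 0
  1×3 = 3 → write 1 carry 1
  1×3+1 = 4 → write 0 carry 2
  1×3+2 = 5 → write 1 carry 2
  1×3+2 = 5 → write 1 carry 2
  0×3+2 = 2 → write 0 carry 1
  0×3+1 = 1 → write 1
  0×3 = 0 → write 0
  0×3 = 0 → write 0
  0×3 = 0 → write 0
  0×3 = 0 → write 0
  0×3 = 0 → write 0
  0×3 = 0 → write 0
  1×3 = 3 → write 1 carry 1
  0×3+1 = 1 → write 1
  1×3 = 3 → write 1 carry 1
  0×3+1 = 1 → write 1
  1×3 = 3 → write 1 carry 1
  0×3+1 = 1 → write 1
  1×3 = 3 → write 1 carry 1
  remaining carry: 1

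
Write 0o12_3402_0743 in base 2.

0b1010011100000010000111100011

Each octal digit is 3 bits: 1=001 2=010 3=011 4=100 0=000 2=010 0=000 7=111 4=100 3=011.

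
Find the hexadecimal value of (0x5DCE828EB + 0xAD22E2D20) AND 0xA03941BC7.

Add column by column in base 16, right to left:
  B+0 = B
  E+2 = 0 carry 1
  8+D+1 = 6 carry 1
  2+2+1 = 5
  8+E = 6 carry 1
  E+2+1 = 1 carry 1
  C+2+1 = F
  D+D = A carry 1
  5+A+1 = 0 carry 1
  final carry 1
Sum = 0x10AF16560B; now AND with 0xA03941BC7:
  1&0=0, 0&A=0, A&0=0, F&3=3, 1&9=1, 6&4=4, 5&1=1, 6&B=2, 0&C=0, B&7=3

0x3141203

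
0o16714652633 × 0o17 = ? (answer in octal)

0o337400402025

Multiply each base-8 digit by 15, carrying:
  3×15 = 45 → write 5 carry 5
  3×15+5 = 50 → write 2 carry 6
  6×15+6 = 96 → write 0 carry 12
  2×15+12 = 42 → write 2 carry 5
  5×15+5 = 80 → write 0 carry 10
  6×15+10 = 100 → write 4 carry 12
  4×15+12 = 72 → write 0 carry 9
  1×15+9 = 24 → write 0 carry 3
  7×15+3 = 108 → write 4 carry 13
  6×15+13 = 103 → write 7 carry 12
  1×15+12 = 27 → write 3 carry 3
  remaining carry: 3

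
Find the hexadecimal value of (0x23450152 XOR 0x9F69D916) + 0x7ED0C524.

First 0x23450152 XOR 0x9F69D916 = 0xBC2CD844.
Add column by column in base 16, right to left:
  4+4 = 8
  4+2 = 6
  8+5 = D
  D+C = 9 carry 1
  C+0+1 = D
  2+D = F
  C+E = A carry 1
  B+7+1 = 3 carry 1
  final carry 1

0x13AFD9D68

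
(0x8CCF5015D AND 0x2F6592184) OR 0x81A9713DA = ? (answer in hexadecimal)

0x8DED713DE

0x8CCF5015D AND 0x2F6592184 = 0x0C4510104.
Then OR with 0x81A9713DA.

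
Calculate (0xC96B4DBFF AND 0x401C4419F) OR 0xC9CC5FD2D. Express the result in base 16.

0xC9CC5FDBF

0xC96B4DBFF AND 0x401C4419F = 0x40084419F.
Then OR with 0xC9CC5FD2D.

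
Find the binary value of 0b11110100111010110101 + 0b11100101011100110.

Add column by column in base 2, right to left:
  1+0 = 1
  0+1 = 1
  1+1 = 0 carry 1
  0+0+1 = 1
  1+0 = 1
  1+1 = 0 carry 1
  0+1+1 = 0 carry 1
  1+1+1 = 1 carry 1
  0+0+1 = 1
  1+1 = 0 carry 1
  1+0+1 = 0 carry 1
  1+1+1 = 1 carry 1
  0+0+1 = 1
  0+0 = 0
  1+1 = 0 carry 1
  0+1+1 = 0 carry 1
  1+1+1 = 1 carry 1
  1+0+1 = 0 carry 1
  1+0+1 = 0 carry 1
  1+0+1 = 0 carry 1
  final carry 1

0b100010001100110011011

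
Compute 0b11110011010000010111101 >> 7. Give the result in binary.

0b1111001101000001

Right shift by 7: drop the 7 least-significant bits.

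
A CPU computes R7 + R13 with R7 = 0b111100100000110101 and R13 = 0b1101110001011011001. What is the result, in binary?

0b10101010101100001110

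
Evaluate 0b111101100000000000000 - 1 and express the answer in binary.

The trailing 14 digits are 0, so subtracting 1 borrows through: they become 1 and the next digit up decrements.

0b111101011111111111111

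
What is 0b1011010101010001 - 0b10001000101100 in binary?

Subtract column by column in base 2:
  1-0 → 1
  0-0 → 0
  0-1 → 1 (borrow)
  0-1-1 → 0 (borrow)
  1-0-1 → 0
  0-1 → 1 (borrow)
  1-0-1 → 0
  0-0 → 0
  1-0 → 1
  0-1 → 1 (borrow)
  1-0-1 → 0
  0-0 → 0
  1-0 → 1
  1-1 → 0
  0-0 → 0
  1-0 → 1

0b1001001100100101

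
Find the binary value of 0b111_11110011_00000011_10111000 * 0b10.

0b1111111001100000011101110000

Multiply each base-2 digit by 2, carrying:
  0×2 = 0 → write 0
  0×2 = 0 → write 0
  0×2 = 0 → write 0
  1×2 = 2 → write 0 carry 1
  1×2+1 = 3 → write 1 carry 1
  1×2+1 = 3 → write 1 carry 1
  0×2+1 = 1 → write 1
  1×2 = 2 → write 0 carry 1
  1×2+1 = 3 → write 1 carry 1
  1×2+1 = 3 → write 1 carry 1
  0×2+1 = 1 → write 1
  0×2 = 0 → write 0
  0×2 = 0 → write 0
  0×2 = 0 → write 0
  0×2 = 0 → write 0
  0×2 = 0 → write 0
  1×2 = 2 → write 0 carry 1
  1×2+1 = 3 → write 1 carry 1
  0×2+1 = 1 → write 1
  0×2 = 0 → write 0
  1×2 = 2 → write 0 carry 1
  1×2+1 = 3 → write 1 carry 1
  1×2+1 = 3 → write 1 carry 1
  1×2+1 = 3 → write 1 carry 1
  1×2+1 = 3 → write 1 carry 1
  1×2+1 = 3 → write 1 carry 1
  1×2+1 = 3 → write 1 carry 1
  remaining carry: 1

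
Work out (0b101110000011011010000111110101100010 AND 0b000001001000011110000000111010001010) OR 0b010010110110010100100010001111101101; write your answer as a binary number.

0b101110000011011010000111110101100010 AND 0b000001001000011110000000111010001010 = 0b000000000000011010000000110000000010.
Then OR with 0b010010110110010100100010001111101101.

0b10010110110011110100010111111101111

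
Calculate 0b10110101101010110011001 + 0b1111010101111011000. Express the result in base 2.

Add column by column in base 2, right to left:
  1+0 = 1
  0+0 = 0
  0+0 = 0
  1+1 = 0 carry 1
  1+1+1 = 1 carry 1
  0+0+1 = 1
  0+1 = 1
  1+1 = 0 carry 1
  1+1+1 = 1 carry 1
  0+1+1 = 0 carry 1
  1+0+1 = 0 carry 1
  0+1+1 = 0 carry 1
  1+0+1 = 0 carry 1
  0+1+1 = 0 carry 1
  1+0+1 = 0 carry 1
  1+1+1 = 1 carry 1
  0+1+1 = 0 carry 1
  1+1+1 = 1 carry 1
  0+1+1 = 0 carry 1
  1+0+1 = 0 carry 1
  1+0+1 = 0 carry 1
  0+0+1 = 1
  1+0 = 1

0b11000101000000101110001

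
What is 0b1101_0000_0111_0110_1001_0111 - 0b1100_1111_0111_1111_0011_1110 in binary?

Subtract column by column in base 2:
  1-0 → 1
  1-1 → 0
  1-1 → 0
  0-1 → 1 (borrow)
  1-1-1 → 1 (borrow)
  0-1-1 → 0 (borrow)
  0-0-1 → 1 (borrow)
  1-0-1 → 0
  0-1 → 1 (borrow)
  1-1-1 → 1 (borrow)
  1-1-1 → 1 (borrow)
  0-1-1 → 0 (borrow)
  1-1-1 → 1 (borrow)
  1-1-1 → 1 (borrow)
  1-1-1 → 1 (borrow)
  0-0-1 → 1 (borrow)
  0-1-1 → 0 (borrow)
  0-1-1 → 0 (borrow)
  0-1-1 → 0 (borrow)
  0-1-1 → 0 (borrow)
  1-0-1 → 0
  0-0 → 0
  1-1 → 0
  1-1 → 0

0b1111011101011001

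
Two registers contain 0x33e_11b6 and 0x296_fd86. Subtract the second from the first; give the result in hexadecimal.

Subtract column by column in base 16:
  6-6 → 0
  b-8 → 3
  1-d → 4 (borrow)
  1-f-1 → 1 (borrow)
  e-6-1 → 7
  3-9 → a (borrow)
  3-2-1 → 0

0xa71430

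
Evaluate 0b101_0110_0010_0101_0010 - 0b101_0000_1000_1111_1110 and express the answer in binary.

Subtract column by column in base 2:
  0-0 → 0
  1-1 → 0
  0-1 → 1 (borrow)
  0-1-1 → 0 (borrow)
  1-1-1 → 1 (borrow)
  0-1-1 → 0 (borrow)
  1-1-1 → 1 (borrow)
  0-1-1 → 0 (borrow)
  0-0-1 → 1 (borrow)
  1-0-1 → 0
  0-0 → 0
  0-1 → 1 (borrow)
  0-0-1 → 1 (borrow)
  1-0-1 → 0
  1-0 → 1
  0-0 → 0
  1-1 → 0
  0-0 → 0
  1-1 → 0

0b101100101010100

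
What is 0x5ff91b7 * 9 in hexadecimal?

0x35fc1f6f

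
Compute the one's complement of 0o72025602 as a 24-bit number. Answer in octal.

Each oct digit d becomes 7−d:
  7→0, 2→5, 0→7, 2→5, 5→2, 6→1, 0→7, 2→5

0o05752175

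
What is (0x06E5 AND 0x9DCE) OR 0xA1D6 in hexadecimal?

0x06E5 AND 0x9DCE = 0x04C4.
Then OR with 0xA1D6.

0xA5D6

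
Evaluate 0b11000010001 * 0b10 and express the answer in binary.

Multiply each base-2 digit by 2, carrying:
  1×2 = 2 → write 0 carry 1
  0×2+1 = 1 → write 1
  0×2 = 0 → write 0
  0×2 = 0 → write 0
  1×2 = 2 → write 0 carry 1
  0×2+1 = 1 → write 1
  0×2 = 0 → write 0
  0×2 = 0 → write 0
  0×2 = 0 → write 0
  1×2 = 2 → write 0 carry 1
  1×2+1 = 3 → write 1 carry 1
  remaining carry: 1

0b110000100010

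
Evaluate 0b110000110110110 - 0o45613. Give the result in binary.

0b1011000101011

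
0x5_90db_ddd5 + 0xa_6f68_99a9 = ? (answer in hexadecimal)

0x100044777e

Add column by column in base 16, right to left:
  5+9 = e
  d+a = 7 carry 1
  d+9+1 = 7 carry 1
  d+9+1 = 7 carry 1
  b+8+1 = 4 carry 1
  d+6+1 = 4 carry 1
  0+f+1 = 0 carry 1
  9+6+1 = 0 carry 1
  5+a+1 = 0 carry 1
  final carry 1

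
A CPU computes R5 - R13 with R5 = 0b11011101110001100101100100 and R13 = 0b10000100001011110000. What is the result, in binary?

0b11011011101101011001110100

Subtract column by column in base 2:
  0-0 → 0
  0-0 → 0
  1-0 → 1
  0-0 → 0
  0-1 → 1 (borrow)
  1-1-1 → 1 (borrow)
  1-1-1 → 1 (borrow)
  0-1-1 → 0 (borrow)
  1-0-1 → 0
  0-1 → 1 (borrow)
  0-0-1 → 1 (borrow)
  1-0-1 → 0
  1-0 → 1
  0-0 → 0
  0-1 → 1 (borrow)
  0-0-1 → 1 (borrow)
  1-0-1 → 0
  1-0 → 1
  1-0 → 1
  0-1 → 1 (borrow)
  1-0-1 → 0
  1-0 → 1
  1-0 → 1
  0-0 → 0
  1-0 → 1
  1-0 → 1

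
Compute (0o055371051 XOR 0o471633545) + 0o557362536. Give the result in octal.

0o1204125252

First 0o055371051 XOR 0o471633545 = 0o424542514.
Add column by column in base 8, right to left:
  4+6 = 2 carry 1
  1+3+1 = 5
  5+5 = 2 carry 1
  2+2+1 = 5
  4+6 = 2 carry 1
  5+3+1 = 1 carry 1
  4+7+1 = 4 carry 1
  2+5+1 = 0 carry 1
  4+5+1 = 2 carry 1
  final carry 1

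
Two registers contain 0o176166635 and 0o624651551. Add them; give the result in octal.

0o1023040406

Add column by column in base 8, right to left:
  5+1 = 6
  3+5 = 0 carry 1
  6+5+1 = 4 carry 1
  6+1+1 = 0 carry 1
  6+5+1 = 4 carry 1
  1+6+1 = 0 carry 1
  6+4+1 = 3 carry 1
  7+2+1 = 2 carry 1
  1+6+1 = 0 carry 1
  final carry 1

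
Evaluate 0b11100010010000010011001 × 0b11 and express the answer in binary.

0b1010100110110000111001011

Multiply each base-2 digit by 3, carrying:
  1×3 = 3 → write 1 carry 1
  0×3+1 = 1 → write 1
  0×3 = 0 → write 0
  1×3 = 3 → write 1 carry 1
  1×3+1 = 4 → write 0 carry 2
  0×3+2 = 2 → write 0 carry 1
  0×3+1 = 1 → write 1
  1×3 = 3 → write 1 carry 1
  0×3+1 = 1 → write 1
  0×3 = 0 → write 0
  0×3 = 0 → write 0
  0×3 = 0 → write 0
  0×3 = 0 → write 0
  1×3 = 3 → write 1 carry 1
  0×3+1 = 1 → write 1
  0×3 = 0 → write 0
  1×3 = 3 → write 1 carry 1
  0×3+1 = 1 → write 1
  0×3 = 0 → write 0
  0×3 = 0 → write 0
  1×3 = 3 → write 1 carry 1
  1×3+1 = 4 → write 0 carry 2
  1×3+2 = 5 → write 1 carry 2
  remaining carry: 10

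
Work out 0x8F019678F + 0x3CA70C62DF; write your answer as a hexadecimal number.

0x459725CA6E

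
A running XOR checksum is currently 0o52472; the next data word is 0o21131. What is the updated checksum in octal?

0o73543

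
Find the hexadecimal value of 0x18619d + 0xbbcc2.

0x241e5f

Add column by column in base 16, right to left:
  d+2 = f
  9+c = 5 carry 1
  1+c+1 = e
  6+b = 1 carry 1
  8+b+1 = 4 carry 1
  1+0+1 = 2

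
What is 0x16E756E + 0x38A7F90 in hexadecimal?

0x4F8F4FE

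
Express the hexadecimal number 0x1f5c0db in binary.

Expand each hex digit to 4 bits: 1=0001 f=1111 5=0101 c=1100 0=0000 d=1101 b=1011.

0b1111101011100000011011011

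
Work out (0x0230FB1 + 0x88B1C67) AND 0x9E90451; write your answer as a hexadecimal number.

0x8A80410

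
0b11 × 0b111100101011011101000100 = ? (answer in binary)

Multiply each base-2 digit by 3, carrying:
  0×3 = 0 → write 0
  0×3 = 0 → write 0
  1×3 = 3 → write 1 carry 1
  0×3+1 = 1 → write 1
  0×3 = 0 → write 0
  0×3 = 0 → write 0
  1×3 = 3 → write 1 carry 1
  0×3+1 = 1 → write 1
  1×3 = 3 → write 1 carry 1
  1×3+1 = 4 → write 0 carry 2
  1×3+2 = 5 → write 1 carry 2
  0×3+2 = 2 → write 0 carry 1
  1×3+1 = 4 → write 0 carry 2
  1×3+2 = 5 → write 1 carry 2
  0×3+2 = 2 → write 0 carry 1
  1×3+1 = 4 → write 0 carry 2
  0×3+2 = 2 → write 0 carry 1
  1×3+1 = 4 → write 0 carry 2
  0×3+2 = 2 → write 0 carry 1
  0×3+1 = 1 → write 1
  1×3 = 3 → write 1 carry 1
  1×3+1 = 4 → write 0 carry 2
  1×3+2 = 5 → write 1 carry 2
  1×3+2 = 5 → write 1 carry 2
  remaining carry: 10

0b10110110000010010111001100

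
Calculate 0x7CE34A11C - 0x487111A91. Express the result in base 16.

0x34723868B

Subtract column by column in base 16:
  C-1 → B
  1-9 → 8 (borrow)
  1-A-1 → 6 (borrow)
  A-1-1 → 8
  4-1 → 3
  3-1 → 2
  E-7 → 7
  C-8 → 4
  7-4 → 3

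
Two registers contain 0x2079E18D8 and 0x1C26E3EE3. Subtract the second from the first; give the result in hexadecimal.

Subtract column by column in base 16:
  8-3 → 5
  D-E → F (borrow)
  8-E-1 → 9 (borrow)
  1-3-1 → D (borrow)
  E-E-1 → F (borrow)
  9-6-1 → 2
  7-2 → 5
  0-C → 4 (borrow)
  2-1-1 → 0

0x452FD9F5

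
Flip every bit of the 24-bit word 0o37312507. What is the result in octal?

Each oct digit d becomes 7−d:
  3→4, 7→0, 3→4, 1→6, 2→5, 5→2, 0→7, 7→0

0o40465270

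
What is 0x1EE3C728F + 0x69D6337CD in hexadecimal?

0x88B9FAA5C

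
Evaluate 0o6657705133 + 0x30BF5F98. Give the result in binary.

0o6657705133 = 0b110110101111111000101001011011 in binary.
0x30BF5F98 = 0b110000101111110101111110011000 in binary.
Add column by column in base 2, right to left:
  1+0 = 1
  1+0 = 1
  0+0 = 0
  1+1 = 0 carry 1
  1+1+1 = 1 carry 1
  0+0+1 = 1
  1+0 = 1
  0+1 = 1
  0+1 = 1
  1+1 = 0 carry 1
  0+1+1 = 0 carry 1
  1+1+1 = 1 carry 1
  0+1+1 = 0 carry 1
  0+0+1 = 1
  0+1 = 1
  1+0 = 1
  1+1 = 0 carry 1
  1+1+1 = 1 carry 1
  1+1+1 = 1 carry 1
  1+1+1 = 1 carry 1
  1+1+1 = 1 carry 1
  1+1+1 = 1 carry 1
  0+0+1 = 1
  1+1 = 0 carry 1
  0+0+1 = 1
  1+0 = 1
  1+0 = 1
  0+0 = 0
  1+1 = 0 carry 1
  1+1+1 = 1 carry 1
  final carry 1

0b1100111011111101110100111110011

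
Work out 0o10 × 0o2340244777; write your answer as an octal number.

Multiply each base-8 digit by 8, carrying:
  7×8 = 56 → write 0 carry 7
  7×8+7 = 63 → write 7 carry 7
  7×8+7 = 63 → write 7 carry 7
  4×8+7 = 39 → write 7 carry 4
  4×8+4 = 36 → write 4 carry 4
  2×8+4 = 20 → write 4 carry 2
  0×8+2 = 2 → write 2
  4×8 = 32 → write 0 carry 4
  3×8+4 = 28 → write 4 carry 3
  2×8+3 = 19 → write 3 carry 2
  remaining carry: 2

0o23402447770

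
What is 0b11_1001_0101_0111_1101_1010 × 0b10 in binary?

Multiply each base-2 digit by 2, carrying:
  0×2 = 0 → write 0
  1×2 = 2 → write 0 carry 1
  0×2+1 = 1 → write 1
  1×2 = 2 → write 0 carry 1
  1×2+1 = 3 → write 1 carry 1
  0×2+1 = 1 → write 1
  1×2 = 2 → write 0 carry 1
  1×2+1 = 3 → write 1 carry 1
  1×2+1 = 3 → write 1 carry 1
  1×2+1 = 3 → write 1 carry 1
  1×2+1 = 3 → write 1 carry 1
  0×2+1 = 1 → write 1
  1×2 = 2 → write 0 carry 1
  0×2+1 = 1 → write 1
  1×2 = 2 → write 0 carry 1
  0×2+1 = 1 → write 1
  1×2 = 2 → write 0 carry 1
  0×2+1 = 1 → write 1
  0×2 = 0 → write 0
  1×2 = 2 → write 0 carry 1
  1×2+1 = 3 → write 1 carry 1
  1×2+1 = 3 → write 1 carry 1
  remaining carry: 1

0b11100101010111110110100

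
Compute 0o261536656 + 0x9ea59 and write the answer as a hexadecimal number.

0o261536656 = 0x2c6bdae in hexadecimal.
Add column by column in base 16, right to left:
  e+9 = 7 carry 1
  a+5+1 = 0 carry 1
  d+a+1 = 8 carry 1
  b+e+1 = a carry 1
  6+9+1 = 0 carry 1
  c+0+1 = d
  2+0 = 2

0x2d0a807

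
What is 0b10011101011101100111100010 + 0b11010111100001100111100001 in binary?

0b101110100111111001111000011

Add column by column in base 2, right to left:
  0+1 = 1
  1+0 = 1
  0+0 = 0
  0+0 = 0
  0+0 = 0
  1+1 = 0 carry 1
  1+1+1 = 1 carry 1
  1+1+1 = 1 carry 1
  1+1+1 = 1 carry 1
  0+0+1 = 1
  0+0 = 0
  1+1 = 0 carry 1
  1+1+1 = 1 carry 1
  0+0+1 = 1
  1+0 = 1
  1+0 = 1
  1+0 = 1
  0+1 = 1
  1+1 = 0 carry 1
  0+1+1 = 0 carry 1
  1+1+1 = 1 carry 1
  1+0+1 = 0 carry 1
  1+1+1 = 1 carry 1
  0+0+1 = 1
  0+1 = 1
  1+1 = 0 carry 1
  final carry 1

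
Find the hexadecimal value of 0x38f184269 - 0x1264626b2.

Subtract column by column in base 16:
  9-2 → 7
  6-b → b (borrow)
  2-6-1 → b (borrow)
  4-2-1 → 1
  8-6 → 2
  1-4 → d (borrow)
  f-6-1 → 8
  8-2 → 6
  3-1 → 2

0x268d21bb7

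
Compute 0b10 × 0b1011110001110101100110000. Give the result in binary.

0b10111100011101011001100000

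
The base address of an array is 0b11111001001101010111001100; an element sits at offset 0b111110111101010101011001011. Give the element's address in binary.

Add column by column in base 2, right to left:
  0+1 = 1
  0+1 = 1
  1+0 = 1
  1+1 = 0 carry 1
  0+0+1 = 1
  0+0 = 0
  1+1 = 0 carry 1
  1+1+1 = 1 carry 1
  1+0+1 = 0 carry 1
  0+1+1 = 0 carry 1
  1+0+1 = 0 carry 1
  0+1+1 = 0 carry 1
  1+0+1 = 0 carry 1
  0+1+1 = 0 carry 1
  1+0+1 = 0 carry 1
  1+1+1 = 1 carry 1
  0+0+1 = 1
  0+1 = 1
  1+1 = 0 carry 1
  0+1+1 = 0 carry 1
  0+1+1 = 0 carry 1
  1+0+1 = 0 carry 1
  1+1+1 = 1 carry 1
  1+1+1 = 1 carry 1
  1+1+1 = 1 carry 1
  1+1+1 = 1 carry 1
  0+1+1 = 0 carry 1
  final carry 1

0b1011110000111000000010010111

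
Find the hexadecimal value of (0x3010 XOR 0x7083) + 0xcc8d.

0x10d20

First 0x3010 XOR 0x7083 = 0x4093.
Add column by column in base 16, right to left:
  3+d = 0 carry 1
  9+8+1 = 2 carry 1
  0+c+1 = d
  4+c = 0 carry 1
  final carry 1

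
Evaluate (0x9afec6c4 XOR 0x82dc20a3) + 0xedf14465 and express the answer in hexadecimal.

0x106142acc

First 0x9afec6c4 XOR 0x82dc20a3 = 0x1822e667.
Add column by column in base 16, right to left:
  7+5 = c
  6+6 = c
  6+4 = a
  e+4 = 2 carry 1
  2+1+1 = 4
  2+f = 1 carry 1
  8+d+1 = 6 carry 1
  1+e+1 = 0 carry 1
  final carry 1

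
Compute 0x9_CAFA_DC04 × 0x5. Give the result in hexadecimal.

0x30F6E64C14

Multiply each base-16 digit by 5, carrying:
  4×5 = 20 → write 4 carry 1
  0×5+1 = 1 → write 1
  C×5 = 60 → write C carry 3
  D×5+3 = 68 → write 4 carry 4
  A×5+4 = 54 → write 6 carry 3
  F×5+3 = 78 → write E carry 4
  A×5+4 = 54 → write 6 carry 3
  C×5+3 = 63 → write F carry 3
  9×5+3 = 48 → write 0 carry 3
  remaining carry: 3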